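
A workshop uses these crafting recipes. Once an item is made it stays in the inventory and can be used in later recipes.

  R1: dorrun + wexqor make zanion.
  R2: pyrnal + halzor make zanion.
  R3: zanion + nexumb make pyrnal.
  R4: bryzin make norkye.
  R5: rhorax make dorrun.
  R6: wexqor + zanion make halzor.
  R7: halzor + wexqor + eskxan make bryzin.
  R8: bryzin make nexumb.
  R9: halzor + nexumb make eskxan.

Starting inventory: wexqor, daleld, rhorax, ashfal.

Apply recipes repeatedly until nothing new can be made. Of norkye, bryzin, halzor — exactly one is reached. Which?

rhorax → dorrun (R5).
Using R1, dorrun and wexqor make zanion.
wexqor + zanion → halzor (R6).
bryzin would need halzor, wexqor, and eskxan (R7), but eskxan is never obtained. norkye would need bryzin (R4), but bryzin is never obtained.

halzor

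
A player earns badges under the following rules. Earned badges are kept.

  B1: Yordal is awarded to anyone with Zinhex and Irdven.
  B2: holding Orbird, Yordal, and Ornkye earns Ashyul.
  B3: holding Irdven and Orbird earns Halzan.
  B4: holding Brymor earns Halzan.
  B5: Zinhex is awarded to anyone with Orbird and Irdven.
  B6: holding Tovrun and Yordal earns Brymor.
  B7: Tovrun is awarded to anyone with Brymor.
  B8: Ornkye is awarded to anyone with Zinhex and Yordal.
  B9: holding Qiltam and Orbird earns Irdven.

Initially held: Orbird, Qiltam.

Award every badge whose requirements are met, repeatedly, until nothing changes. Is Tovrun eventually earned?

Tovrun would need Brymor (B7), but Brymor is never earned.

No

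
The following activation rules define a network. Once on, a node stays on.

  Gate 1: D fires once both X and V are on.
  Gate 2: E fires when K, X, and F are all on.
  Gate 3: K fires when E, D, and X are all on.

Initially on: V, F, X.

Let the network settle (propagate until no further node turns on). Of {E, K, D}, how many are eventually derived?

1

X and V are on, so D fires (Gate 1).
E would need K, X, and F (Gate 2), but K never turns on.
K would need E, D, and X (Gate 3), but E never turns on.
D: reached.
Reached: D — 1 of the 3.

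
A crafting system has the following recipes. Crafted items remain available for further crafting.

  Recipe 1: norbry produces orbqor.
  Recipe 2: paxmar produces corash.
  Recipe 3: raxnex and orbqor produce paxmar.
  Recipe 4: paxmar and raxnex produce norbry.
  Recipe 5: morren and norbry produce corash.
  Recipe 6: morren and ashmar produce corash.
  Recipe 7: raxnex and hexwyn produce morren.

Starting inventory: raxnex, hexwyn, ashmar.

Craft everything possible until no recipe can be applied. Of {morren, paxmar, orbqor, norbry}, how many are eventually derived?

raxnex and hexwyn → morren (Recipe 7).
morren: reached.
paxmar would need raxnex and orbqor (Recipe 3), but orbqor is never obtained.
orbqor would need norbry (Recipe 1), but norbry is never obtained.
norbry would need paxmar and raxnex (Recipe 4), but paxmar is never obtained.
Reached: morren — 1 of the 4.

1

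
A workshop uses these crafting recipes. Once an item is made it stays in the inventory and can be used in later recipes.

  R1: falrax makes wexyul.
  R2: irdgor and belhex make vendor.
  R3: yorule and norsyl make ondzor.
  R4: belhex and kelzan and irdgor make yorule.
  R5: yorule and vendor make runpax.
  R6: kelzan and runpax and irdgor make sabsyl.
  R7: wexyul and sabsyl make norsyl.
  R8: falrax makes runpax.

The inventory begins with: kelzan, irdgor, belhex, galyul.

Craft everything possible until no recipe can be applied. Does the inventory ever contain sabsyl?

Yes

belhex and kelzan and irdgor → yorule (R4).
irdgor and belhex → vendor (R2).
yorule and vendor → runpax (R5).
Using R6, kelzan, runpax, and irdgor make sabsyl.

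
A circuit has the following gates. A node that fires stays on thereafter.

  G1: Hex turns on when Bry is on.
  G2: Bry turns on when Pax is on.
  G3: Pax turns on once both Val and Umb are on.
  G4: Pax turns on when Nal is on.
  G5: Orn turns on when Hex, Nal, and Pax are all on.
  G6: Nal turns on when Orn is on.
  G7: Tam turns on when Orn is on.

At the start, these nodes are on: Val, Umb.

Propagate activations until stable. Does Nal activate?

Nal would need Orn (G6), but Orn never turns on.

No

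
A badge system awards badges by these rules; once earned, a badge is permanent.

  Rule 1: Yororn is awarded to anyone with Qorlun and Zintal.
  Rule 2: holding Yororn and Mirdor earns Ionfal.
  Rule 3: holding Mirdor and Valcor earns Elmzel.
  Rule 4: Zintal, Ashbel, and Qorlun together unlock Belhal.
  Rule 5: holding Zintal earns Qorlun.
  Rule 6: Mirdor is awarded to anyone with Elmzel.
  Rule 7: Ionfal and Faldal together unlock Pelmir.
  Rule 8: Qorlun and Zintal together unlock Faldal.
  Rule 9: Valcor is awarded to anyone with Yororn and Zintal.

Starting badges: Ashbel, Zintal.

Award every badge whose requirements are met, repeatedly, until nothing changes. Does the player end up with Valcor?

Yes

With Zintal, Qorlun is earned (Rule 5).
With Qorlun and Zintal, Yororn is earned (Rule 1).
With Yororn and Zintal, Valcor is earned (Rule 9).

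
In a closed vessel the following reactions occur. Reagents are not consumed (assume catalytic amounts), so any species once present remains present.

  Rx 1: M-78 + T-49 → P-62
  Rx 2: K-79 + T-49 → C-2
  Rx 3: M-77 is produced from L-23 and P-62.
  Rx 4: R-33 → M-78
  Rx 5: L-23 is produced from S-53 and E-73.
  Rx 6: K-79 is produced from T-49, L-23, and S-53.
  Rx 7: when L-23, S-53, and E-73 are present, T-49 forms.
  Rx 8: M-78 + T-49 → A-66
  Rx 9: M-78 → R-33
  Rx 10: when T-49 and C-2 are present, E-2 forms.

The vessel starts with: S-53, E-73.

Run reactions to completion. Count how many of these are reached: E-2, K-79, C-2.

S-53 and E-73 present → L-23 forms (Rx 5).
L-23, S-53, and E-73 present → T-49 forms (Rx 7).
T-49, L-23, and S-53 present → K-79 forms (Rx 6).
K-79 and T-49 present → C-2 forms (Rx 2).
T-49 and C-2 present → E-2 forms (Rx 10).
E-2: reached.
K-79: reached.
C-2: reached.
All 3 are reached.

3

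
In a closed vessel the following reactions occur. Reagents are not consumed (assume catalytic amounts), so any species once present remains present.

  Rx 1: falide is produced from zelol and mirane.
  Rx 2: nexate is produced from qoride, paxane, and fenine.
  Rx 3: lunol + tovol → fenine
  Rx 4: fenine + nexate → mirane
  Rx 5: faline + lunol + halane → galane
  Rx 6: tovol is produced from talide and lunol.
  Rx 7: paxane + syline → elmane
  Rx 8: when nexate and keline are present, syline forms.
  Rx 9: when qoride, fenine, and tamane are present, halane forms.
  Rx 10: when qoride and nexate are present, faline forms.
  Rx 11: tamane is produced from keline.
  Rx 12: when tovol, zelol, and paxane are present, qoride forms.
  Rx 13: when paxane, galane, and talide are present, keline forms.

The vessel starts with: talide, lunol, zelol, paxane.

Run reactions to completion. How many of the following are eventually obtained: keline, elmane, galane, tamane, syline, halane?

0

keline would need paxane, galane, and talide (Rx 13), but galane never forms.
elmane would need paxane and syline (Rx 7), but syline never forms.
galane would need faline, lunol, and halane (Rx 5), but halane never forms.
tamane would need keline (Rx 11), but keline never forms.
syline would need nexate and keline (Rx 8), but keline never forms.
halane would need qoride, fenine, and tamane (Rx 9), but tamane never forms.
None of the 6 are reached.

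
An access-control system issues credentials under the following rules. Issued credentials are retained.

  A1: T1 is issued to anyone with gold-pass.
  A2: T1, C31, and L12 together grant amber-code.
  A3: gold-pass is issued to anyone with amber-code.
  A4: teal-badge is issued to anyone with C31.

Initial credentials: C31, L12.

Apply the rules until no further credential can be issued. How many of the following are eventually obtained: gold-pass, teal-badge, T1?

Holding C31 grants teal-badge (A4).
gold-pass would need amber-code (A3), but amber-code is never granted.
teal-badge: reached.
T1 would need gold-pass (A1), but gold-pass is never granted.
Reached: teal-badge — 1 of the 3.

1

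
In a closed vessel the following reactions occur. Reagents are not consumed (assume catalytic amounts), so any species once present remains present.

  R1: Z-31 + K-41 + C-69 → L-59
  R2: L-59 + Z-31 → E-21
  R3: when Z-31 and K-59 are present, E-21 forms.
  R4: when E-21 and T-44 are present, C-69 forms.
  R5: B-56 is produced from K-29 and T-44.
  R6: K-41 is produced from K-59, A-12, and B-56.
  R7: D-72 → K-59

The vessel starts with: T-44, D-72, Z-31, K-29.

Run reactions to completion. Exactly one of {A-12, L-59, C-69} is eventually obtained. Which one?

C-69

D-72 present → K-59 forms (R7).
Z-31 and K-59 present → E-21 forms (R3).
E-21 and T-44 present → C-69 forms (R4).
L-59 would need Z-31, K-41, and C-69 (R1), but K-41 never forms. No rule produces A-12, and it is not given.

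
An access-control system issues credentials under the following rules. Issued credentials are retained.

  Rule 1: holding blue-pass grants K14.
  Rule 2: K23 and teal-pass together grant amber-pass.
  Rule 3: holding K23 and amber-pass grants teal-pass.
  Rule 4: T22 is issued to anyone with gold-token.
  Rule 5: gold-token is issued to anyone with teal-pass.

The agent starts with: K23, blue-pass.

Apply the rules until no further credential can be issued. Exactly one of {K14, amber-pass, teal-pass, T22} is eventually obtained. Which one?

K14

Holding blue-pass grants K14 (Rule 1).
teal-pass would need K23 and amber-pass (Rule 3), but amber-pass is never granted. T22 would need gold-token (Rule 4), but gold-token is never granted. amber-pass would need K23 and teal-pass (Rule 2), but teal-pass is never granted.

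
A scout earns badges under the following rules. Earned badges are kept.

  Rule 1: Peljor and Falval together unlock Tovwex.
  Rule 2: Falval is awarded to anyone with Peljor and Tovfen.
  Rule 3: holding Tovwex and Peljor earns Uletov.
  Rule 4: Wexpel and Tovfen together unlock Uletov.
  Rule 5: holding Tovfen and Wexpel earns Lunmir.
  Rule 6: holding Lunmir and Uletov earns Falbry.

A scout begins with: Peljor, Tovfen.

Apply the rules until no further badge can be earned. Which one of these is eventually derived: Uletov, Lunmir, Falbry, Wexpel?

Uletov

With Peljor and Tovfen, Falval is earned (Rule 2).
With Peljor and Falval, Tovwex is earned (Rule 1).
With Tovwex and Peljor, Uletov is earned (Rule 3).
No rule produces Wexpel, and it is not given. Falbry would need Lunmir and Uletov (Rule 6), but Lunmir is never earned. Lunmir would need Tovfen and Wexpel (Rule 5), but Wexpel is never earned.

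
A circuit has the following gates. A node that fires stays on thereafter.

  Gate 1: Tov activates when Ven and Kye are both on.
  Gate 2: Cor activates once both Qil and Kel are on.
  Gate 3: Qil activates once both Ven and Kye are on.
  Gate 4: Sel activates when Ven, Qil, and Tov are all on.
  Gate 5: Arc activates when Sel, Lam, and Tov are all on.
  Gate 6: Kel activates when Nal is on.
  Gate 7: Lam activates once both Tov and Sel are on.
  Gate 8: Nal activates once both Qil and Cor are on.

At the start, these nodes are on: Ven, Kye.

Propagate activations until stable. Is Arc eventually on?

Ven and Kye are on, so Tov activates (Gate 1).
Gate 3: Ven and Kye on → Qil on.
Gate 4: Ven, Qil, and Tov on → Sel on.
Tov and Sel are on, so Lam activates (Gate 7).
Gate 5: Sel, Lam, and Tov on → Arc on.

Yes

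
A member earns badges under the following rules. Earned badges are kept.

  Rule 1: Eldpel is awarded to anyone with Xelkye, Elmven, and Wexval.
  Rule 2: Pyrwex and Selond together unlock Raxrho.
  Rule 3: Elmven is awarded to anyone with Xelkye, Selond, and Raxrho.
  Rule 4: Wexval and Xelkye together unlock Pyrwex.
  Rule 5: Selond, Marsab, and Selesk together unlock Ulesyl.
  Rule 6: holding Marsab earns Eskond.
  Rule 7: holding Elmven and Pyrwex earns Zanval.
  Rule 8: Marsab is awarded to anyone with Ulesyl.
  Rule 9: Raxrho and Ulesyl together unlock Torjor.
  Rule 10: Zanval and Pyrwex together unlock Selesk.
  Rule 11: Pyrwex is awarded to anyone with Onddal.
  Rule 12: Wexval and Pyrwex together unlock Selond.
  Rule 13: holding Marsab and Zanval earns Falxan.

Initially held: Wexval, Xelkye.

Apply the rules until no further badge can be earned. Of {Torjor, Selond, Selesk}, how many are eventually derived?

2

With Wexval and Xelkye, Pyrwex is earned (Rule 4).
With Wexval and Pyrwex, Selond is earned (Rule 12).
With Pyrwex and Selond, Raxrho is earned (Rule 2).
With Xelkye, Selond, and Raxrho, Elmven is earned (Rule 3).
With Elmven and Pyrwex, Zanval is earned (Rule 7).
With Zanval and Pyrwex, Selesk is earned (Rule 10).
Torjor would need Raxrho and Ulesyl (Rule 9), but Ulesyl is never earned.
Selond: reached.
Selesk: reached.
Reached: Selond and Selesk — 2 of the 3.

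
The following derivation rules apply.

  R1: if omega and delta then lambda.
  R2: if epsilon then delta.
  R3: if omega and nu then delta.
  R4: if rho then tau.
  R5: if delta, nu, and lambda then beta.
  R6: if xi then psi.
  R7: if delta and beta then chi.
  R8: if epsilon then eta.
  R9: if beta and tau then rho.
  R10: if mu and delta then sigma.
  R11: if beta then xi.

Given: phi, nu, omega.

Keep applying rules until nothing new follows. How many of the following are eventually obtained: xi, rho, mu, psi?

2

From omega and nu, R3 gives delta.
From omega and delta, R1 gives lambda.
delta, nu, and lambda hold, so beta follows (R5).
From beta, R11 gives xi.
xi holds, so psi follows (R6).
xi: reached.
rho would need beta and tau (R9), but tau is never established.
No rule produces mu, and it is not given.
psi: reached.
Reached: xi and psi — 2 of the 4.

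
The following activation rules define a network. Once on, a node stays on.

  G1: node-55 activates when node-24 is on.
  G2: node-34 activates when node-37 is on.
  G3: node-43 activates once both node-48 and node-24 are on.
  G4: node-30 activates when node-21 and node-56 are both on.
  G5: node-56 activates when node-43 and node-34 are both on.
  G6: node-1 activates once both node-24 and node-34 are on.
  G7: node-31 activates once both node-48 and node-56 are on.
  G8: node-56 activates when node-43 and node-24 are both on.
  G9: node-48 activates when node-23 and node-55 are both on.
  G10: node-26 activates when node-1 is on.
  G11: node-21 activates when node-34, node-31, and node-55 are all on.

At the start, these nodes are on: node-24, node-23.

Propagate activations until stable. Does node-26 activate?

node-26 would need node-1 (G10), but node-1 never turns on.

No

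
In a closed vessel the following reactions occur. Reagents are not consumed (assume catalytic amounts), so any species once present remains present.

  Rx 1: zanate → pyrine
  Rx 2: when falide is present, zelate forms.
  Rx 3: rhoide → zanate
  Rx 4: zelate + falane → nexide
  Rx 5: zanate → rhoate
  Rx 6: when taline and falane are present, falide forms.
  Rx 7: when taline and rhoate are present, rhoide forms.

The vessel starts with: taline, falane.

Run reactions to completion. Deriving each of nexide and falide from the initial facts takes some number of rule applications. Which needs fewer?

falide: taline and falane present → falide forms (Rx 6). [1 rule application]
nexide: taline and falane present → falide forms (Rx 6). falide present → zelate forms (Rx 2). zelate and falane present → nexide forms (Rx 4). [3 rule applications]
falide needs fewer.

falide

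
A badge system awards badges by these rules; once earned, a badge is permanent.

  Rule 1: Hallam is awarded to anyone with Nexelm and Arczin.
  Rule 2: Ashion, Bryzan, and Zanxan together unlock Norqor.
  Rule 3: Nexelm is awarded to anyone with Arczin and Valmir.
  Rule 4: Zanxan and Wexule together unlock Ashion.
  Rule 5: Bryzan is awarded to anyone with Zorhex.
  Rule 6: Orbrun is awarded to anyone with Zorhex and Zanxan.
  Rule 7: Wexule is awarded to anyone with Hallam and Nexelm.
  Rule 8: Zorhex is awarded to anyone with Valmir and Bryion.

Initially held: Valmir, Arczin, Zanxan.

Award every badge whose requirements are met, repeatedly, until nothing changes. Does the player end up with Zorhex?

Zorhex would need Valmir and Bryion (Rule 8), but Bryion is never earned.

No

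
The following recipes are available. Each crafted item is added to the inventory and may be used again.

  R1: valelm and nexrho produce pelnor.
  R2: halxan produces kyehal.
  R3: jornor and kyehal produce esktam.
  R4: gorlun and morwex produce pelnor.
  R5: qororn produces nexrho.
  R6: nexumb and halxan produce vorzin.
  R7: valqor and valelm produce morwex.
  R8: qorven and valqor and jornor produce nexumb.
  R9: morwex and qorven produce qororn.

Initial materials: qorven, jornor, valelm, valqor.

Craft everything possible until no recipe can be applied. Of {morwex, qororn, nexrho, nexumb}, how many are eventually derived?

4

valqor and valelm → morwex (R7).
qorven and valqor and jornor → nexumb (R8).
Using R9, morwex and qorven make qororn.
Using R5, qororn makes nexrho.
morwex: reached.
qororn: reached.
nexrho: reached.
nexumb: reached.
All 4 are reached.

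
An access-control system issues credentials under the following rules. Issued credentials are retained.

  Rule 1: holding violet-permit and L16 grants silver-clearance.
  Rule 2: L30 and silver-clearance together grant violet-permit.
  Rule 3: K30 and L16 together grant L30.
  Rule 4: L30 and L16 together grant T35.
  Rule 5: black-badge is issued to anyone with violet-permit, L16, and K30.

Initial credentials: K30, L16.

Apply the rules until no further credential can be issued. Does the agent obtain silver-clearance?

No

silver-clearance would need violet-permit and L16 (Rule 1), but violet-permit is never granted.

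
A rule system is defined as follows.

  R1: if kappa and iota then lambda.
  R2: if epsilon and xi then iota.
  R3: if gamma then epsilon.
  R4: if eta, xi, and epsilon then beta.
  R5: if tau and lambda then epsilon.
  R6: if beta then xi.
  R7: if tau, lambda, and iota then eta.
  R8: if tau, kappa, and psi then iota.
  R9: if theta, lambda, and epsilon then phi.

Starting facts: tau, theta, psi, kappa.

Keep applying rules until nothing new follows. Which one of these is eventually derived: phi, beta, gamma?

From tau, kappa, and psi, R8 gives iota.
kappa and iota hold, so lambda follows (R1).
tau and lambda hold, so epsilon follows (R5).
From theta, lambda, and epsilon, R9 gives phi.
No rule produces gamma, and it is not given. beta would need eta, xi, and epsilon (R4), but xi is never established.

phi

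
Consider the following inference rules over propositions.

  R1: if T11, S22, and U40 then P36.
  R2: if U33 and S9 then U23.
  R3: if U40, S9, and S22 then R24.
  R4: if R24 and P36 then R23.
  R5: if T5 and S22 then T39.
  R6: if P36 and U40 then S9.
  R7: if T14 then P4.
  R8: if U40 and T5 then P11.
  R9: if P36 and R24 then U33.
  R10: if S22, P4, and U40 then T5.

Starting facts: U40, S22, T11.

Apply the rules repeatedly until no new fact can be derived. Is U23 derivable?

T11, S22, and U40 hold, so P36 follows (R1).
P36 and U40 hold, so S9 follows (R6).
From U40, S9, and S22, R3 gives R24.
From P36 and R24, R9 gives U33.
U33 and S9 hold, so U23 follows (R2).

Yes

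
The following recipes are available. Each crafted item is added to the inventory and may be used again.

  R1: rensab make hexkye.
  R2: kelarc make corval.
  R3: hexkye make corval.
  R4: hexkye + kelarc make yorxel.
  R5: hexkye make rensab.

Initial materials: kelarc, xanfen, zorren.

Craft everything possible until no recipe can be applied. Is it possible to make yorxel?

yorxel would need hexkye and kelarc (R4), but hexkye is never obtained.

No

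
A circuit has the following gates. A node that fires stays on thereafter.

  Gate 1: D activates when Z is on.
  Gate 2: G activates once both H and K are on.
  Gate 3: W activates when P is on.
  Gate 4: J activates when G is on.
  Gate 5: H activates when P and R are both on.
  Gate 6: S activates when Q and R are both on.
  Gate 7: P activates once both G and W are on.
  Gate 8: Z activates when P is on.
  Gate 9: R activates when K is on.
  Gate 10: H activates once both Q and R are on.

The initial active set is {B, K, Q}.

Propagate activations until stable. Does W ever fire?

W would need P (Gate 3), but P never turns on.

No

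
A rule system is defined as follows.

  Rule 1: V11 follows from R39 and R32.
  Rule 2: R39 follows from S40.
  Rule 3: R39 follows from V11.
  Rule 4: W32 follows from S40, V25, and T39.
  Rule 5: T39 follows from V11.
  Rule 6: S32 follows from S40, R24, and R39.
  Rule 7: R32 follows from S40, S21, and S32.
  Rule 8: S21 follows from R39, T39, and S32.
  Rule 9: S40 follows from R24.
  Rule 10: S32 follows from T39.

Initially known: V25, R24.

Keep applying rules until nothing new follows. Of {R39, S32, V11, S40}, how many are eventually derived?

From R24, Rule 9 gives S40.
From S40, Rule 2 gives R39.
From S40, R24, and R39, Rule 6 gives S32.
R39: reached.
S32: reached.
V11 would need R39 and R32 (Rule 1), but R32 is never established.
S40: reached.
Reached: R39, S32, and S40 — 3 of the 4.

3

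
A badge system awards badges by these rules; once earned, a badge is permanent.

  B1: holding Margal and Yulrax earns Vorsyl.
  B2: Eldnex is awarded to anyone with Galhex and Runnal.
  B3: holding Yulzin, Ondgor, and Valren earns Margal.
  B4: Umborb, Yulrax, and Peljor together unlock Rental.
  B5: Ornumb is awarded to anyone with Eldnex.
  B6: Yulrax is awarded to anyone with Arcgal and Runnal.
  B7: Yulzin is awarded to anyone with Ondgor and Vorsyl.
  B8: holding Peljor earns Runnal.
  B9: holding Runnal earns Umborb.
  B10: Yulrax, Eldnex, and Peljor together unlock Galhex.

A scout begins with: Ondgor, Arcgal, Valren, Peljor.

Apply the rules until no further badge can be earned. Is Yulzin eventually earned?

Yulzin would need Ondgor and Vorsyl (B7), but Vorsyl is never earned.

No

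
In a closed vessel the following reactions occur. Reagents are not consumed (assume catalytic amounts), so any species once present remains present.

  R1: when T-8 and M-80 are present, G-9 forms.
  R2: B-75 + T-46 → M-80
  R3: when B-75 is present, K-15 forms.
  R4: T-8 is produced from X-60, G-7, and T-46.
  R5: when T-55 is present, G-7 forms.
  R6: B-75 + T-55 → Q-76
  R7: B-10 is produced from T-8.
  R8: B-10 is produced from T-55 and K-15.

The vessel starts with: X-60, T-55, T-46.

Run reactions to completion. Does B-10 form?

Yes

T-55 present → G-7 forms (R5).
X-60, G-7, and T-46 present → T-8 forms (R4).
T-8 present → B-10 forms (R7).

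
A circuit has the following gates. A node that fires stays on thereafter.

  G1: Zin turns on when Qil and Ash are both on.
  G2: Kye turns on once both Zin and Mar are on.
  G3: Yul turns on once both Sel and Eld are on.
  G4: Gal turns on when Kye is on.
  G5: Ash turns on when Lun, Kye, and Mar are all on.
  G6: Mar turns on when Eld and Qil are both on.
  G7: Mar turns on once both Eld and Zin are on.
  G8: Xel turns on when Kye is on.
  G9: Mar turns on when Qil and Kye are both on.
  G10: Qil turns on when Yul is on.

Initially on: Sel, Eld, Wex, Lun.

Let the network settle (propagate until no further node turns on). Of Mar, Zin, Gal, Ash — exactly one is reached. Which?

Mar

G3: Sel and Eld on → Yul on.
Yul is on, so Qil turns on (G10).
G6: Eld and Qil on → Mar on.
Zin would need Qil and Ash (G1), but Ash never turns on. Ash would need Lun, Kye, and Mar (G5), but Kye never turns on. Gal would need Kye (G4), but Kye never turns on.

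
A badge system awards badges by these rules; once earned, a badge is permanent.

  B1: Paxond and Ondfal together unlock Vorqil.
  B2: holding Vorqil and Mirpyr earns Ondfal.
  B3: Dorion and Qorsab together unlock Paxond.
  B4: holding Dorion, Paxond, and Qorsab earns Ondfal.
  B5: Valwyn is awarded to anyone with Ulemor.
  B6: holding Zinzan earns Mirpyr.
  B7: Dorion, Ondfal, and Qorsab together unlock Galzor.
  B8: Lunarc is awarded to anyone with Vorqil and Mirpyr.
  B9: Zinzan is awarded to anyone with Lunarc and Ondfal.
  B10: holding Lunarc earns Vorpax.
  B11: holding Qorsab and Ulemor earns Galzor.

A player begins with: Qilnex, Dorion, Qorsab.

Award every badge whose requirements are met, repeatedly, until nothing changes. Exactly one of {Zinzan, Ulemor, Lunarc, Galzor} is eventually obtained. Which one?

Galzor

With Dorion and Qorsab, Paxond is earned (B3).
With Dorion, Paxond, and Qorsab, Ondfal is earned (B4).
With Dorion, Ondfal, and Qorsab, Galzor is earned (B7).
Zinzan would need Lunarc and Ondfal (B9), but Lunarc is never earned. Lunarc would need Vorqil and Mirpyr (B8), but Mirpyr is never earned. No rule produces Ulemor, and it is not given.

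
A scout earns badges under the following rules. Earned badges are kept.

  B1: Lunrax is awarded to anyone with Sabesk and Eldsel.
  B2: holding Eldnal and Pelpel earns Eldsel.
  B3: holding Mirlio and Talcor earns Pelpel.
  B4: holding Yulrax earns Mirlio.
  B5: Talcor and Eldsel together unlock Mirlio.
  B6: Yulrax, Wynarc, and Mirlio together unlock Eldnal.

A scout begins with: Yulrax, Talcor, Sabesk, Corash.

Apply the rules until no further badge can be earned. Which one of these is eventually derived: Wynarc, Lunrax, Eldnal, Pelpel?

With Yulrax, Mirlio is earned (B4).
With Mirlio and Talcor, Pelpel is earned (B3).
Lunrax would need Sabesk and Eldsel (B1), but Eldsel is never earned. No rule produces Wynarc, and it is not given. Eldnal would need Yulrax, Wynarc, and Mirlio (B6), but Wynarc is never earned.

Pelpel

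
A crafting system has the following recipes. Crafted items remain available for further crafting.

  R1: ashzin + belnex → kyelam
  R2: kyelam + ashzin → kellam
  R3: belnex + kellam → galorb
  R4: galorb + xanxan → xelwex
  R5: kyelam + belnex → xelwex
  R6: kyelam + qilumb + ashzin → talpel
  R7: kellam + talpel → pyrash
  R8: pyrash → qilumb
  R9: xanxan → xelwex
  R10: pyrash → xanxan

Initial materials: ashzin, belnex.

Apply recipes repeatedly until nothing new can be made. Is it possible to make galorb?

Yes

Using R1, ashzin and belnex make kyelam.
Using R2, kyelam and ashzin make kellam.
Using R3, belnex and kellam make galorb.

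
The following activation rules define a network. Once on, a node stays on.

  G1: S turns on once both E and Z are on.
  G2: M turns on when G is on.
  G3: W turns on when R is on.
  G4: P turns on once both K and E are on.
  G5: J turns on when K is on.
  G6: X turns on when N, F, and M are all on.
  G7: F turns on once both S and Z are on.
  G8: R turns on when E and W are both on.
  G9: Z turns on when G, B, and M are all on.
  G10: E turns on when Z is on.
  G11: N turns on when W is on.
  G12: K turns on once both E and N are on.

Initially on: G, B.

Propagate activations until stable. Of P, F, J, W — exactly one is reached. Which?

G is on, so M turns on (G2).
G9: G, B, and M on → Z on.
Z is on, so E turns on (G10).
G1: E and Z on → S on.
G7: S and Z on → F on.
W would need R (G3), but R never turns on. P would need K and E (G4), but K never turns on. J would need K (G5), but K never turns on.

F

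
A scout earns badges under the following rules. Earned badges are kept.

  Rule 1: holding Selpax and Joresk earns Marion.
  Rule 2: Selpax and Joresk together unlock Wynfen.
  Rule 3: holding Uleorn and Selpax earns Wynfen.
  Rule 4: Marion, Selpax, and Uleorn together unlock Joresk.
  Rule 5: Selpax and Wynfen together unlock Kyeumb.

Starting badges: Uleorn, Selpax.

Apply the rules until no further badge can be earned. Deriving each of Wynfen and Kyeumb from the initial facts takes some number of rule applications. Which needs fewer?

Wynfen: With Uleorn and Selpax, Wynfen is earned (Rule 3). [1 rule application]
Kyeumb: With Uleorn and Selpax, Wynfen is earned (Rule 3). With Selpax and Wynfen, Kyeumb is earned (Rule 5). [2 rule applications]
Wynfen needs fewer.

Wynfen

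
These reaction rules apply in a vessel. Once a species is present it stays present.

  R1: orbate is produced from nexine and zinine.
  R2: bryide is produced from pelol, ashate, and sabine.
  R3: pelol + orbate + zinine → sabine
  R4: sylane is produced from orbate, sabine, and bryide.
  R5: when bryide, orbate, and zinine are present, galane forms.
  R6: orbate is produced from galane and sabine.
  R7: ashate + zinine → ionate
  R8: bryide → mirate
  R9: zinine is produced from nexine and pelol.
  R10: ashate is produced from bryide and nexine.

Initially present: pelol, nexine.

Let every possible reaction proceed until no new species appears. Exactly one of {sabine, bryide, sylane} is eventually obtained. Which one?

nexine and pelol present → zinine forms (R9).
nexine and zinine present → orbate forms (R1).
pelol, orbate, and zinine present → sabine forms (R3).
bryide would need pelol, ashate, and sabine (R2), but ashate never forms. sylane would need orbate, sabine, and bryide (R4), but bryide never forms.

sabine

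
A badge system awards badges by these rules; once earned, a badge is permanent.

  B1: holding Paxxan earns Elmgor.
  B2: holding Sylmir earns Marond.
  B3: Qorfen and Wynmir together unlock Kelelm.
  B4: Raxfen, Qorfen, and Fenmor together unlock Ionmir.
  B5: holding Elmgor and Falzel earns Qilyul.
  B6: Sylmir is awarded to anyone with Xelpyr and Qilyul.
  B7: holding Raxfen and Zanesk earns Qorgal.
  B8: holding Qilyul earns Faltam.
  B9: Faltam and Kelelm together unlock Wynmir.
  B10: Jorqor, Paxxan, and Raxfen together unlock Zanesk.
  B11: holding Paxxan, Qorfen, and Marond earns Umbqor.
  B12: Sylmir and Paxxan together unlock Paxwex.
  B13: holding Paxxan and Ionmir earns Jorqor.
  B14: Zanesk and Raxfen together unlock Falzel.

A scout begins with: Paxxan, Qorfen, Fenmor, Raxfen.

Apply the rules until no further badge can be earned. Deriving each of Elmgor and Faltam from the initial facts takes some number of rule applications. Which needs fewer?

Elmgor: With Paxxan, Elmgor is earned (B1). [1 rule application]
Faltam: With Paxxan, Elmgor is earned (B1). With Raxfen, Qorfen, and Fenmor, Ionmir is earned (B4). With Paxxan and Ionmir, Jorqor is earned (B13). With Jorqor, Paxxan, and Raxfen, Zanesk is earned (B10). With Zanesk and Raxfen, Falzel is earned (B14). With Elmgor and Falzel, Qilyul is earned (B5). With Qilyul, Faltam is earned (B8). [7 rule applications]
Elmgor needs fewer.

Elmgor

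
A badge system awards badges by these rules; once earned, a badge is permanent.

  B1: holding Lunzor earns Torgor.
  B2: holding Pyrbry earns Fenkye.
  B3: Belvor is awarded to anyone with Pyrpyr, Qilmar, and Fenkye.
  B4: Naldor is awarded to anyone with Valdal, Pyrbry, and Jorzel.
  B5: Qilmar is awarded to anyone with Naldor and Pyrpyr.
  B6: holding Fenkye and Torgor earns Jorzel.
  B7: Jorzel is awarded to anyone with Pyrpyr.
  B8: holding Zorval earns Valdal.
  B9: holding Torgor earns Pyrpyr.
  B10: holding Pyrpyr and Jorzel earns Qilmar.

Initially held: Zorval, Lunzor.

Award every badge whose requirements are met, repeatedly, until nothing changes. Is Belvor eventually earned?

No

Belvor would need Pyrpyr, Qilmar, and Fenkye (B3), but Fenkye is never earned.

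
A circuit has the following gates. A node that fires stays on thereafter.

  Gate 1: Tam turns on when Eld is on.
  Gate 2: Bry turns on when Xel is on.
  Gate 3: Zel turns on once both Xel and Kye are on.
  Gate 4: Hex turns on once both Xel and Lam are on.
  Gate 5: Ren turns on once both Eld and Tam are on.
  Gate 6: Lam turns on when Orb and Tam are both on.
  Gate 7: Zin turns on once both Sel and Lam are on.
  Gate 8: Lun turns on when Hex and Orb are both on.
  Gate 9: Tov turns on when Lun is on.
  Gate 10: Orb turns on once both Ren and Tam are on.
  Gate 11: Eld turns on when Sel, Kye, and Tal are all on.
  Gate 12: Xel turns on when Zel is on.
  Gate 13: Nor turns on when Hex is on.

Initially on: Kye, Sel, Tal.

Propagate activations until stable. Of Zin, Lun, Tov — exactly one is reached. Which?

Sel, Kye, and Tal are on, so Eld turns on (Gate 11).
Gate 1: Eld on → Tam on.
Gate 5: Eld and Tam on → Ren on.
Ren and Tam are on, so Orb turns on (Gate 10).
Gate 6: Orb and Tam on → Lam on.
Gate 7: Sel and Lam on → Zin on.
Lun would need Hex and Orb (Gate 8), but Hex never turns on. Tov would need Lun (Gate 9), but Lun never turns on.

Zin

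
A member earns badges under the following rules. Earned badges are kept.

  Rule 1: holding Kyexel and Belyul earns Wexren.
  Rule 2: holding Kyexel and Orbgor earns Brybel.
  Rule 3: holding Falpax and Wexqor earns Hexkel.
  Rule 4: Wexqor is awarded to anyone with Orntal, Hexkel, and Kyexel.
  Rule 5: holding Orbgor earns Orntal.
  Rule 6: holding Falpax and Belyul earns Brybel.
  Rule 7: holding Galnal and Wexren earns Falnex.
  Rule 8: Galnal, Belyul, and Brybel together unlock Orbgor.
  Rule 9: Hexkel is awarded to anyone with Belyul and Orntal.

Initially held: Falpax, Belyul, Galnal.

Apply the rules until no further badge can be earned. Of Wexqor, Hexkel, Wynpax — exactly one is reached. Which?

Hexkel

With Falpax and Belyul, Brybel is earned (Rule 6).
With Galnal, Belyul, and Brybel, Orbgor is earned (Rule 8).
With Orbgor, Orntal is earned (Rule 5).
With Belyul and Orntal, Hexkel is earned (Rule 9).
No rule produces Wynpax, and it is not given. Wexqor would need Orntal, Hexkel, and Kyexel (Rule 4), but Kyexel is never earned.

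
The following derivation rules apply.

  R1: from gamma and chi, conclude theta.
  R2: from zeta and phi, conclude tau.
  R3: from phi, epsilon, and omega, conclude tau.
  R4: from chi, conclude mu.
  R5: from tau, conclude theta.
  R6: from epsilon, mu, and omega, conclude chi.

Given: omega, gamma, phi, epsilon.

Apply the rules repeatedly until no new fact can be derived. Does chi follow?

chi would need epsilon, mu, and omega (R6), but mu is never established.

No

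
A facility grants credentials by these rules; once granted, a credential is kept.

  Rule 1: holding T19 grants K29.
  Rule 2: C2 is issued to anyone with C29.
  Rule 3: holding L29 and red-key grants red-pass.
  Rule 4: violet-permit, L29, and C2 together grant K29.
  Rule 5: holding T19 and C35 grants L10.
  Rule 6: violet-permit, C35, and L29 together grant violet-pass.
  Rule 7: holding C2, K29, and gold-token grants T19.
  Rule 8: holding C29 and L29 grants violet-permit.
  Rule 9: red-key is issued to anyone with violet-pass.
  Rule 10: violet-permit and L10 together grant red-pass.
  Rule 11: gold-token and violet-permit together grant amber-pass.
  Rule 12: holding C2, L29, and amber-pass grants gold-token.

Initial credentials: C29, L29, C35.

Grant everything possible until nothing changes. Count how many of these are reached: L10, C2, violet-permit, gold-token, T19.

2

Holding C29 and L29 grants violet-permit (Rule 8).
Holding C29 grants C2 (Rule 2).
L10 would need T19 and C35 (Rule 5), but T19 is never granted.
C2: reached.
violet-permit: reached.
gold-token would need C2, L29, and amber-pass (Rule 12), but amber-pass is never granted.
T19 would need C2, K29, and gold-token (Rule 7), but gold-token is never granted.
Reached: C2 and violet-permit — 2 of the 5.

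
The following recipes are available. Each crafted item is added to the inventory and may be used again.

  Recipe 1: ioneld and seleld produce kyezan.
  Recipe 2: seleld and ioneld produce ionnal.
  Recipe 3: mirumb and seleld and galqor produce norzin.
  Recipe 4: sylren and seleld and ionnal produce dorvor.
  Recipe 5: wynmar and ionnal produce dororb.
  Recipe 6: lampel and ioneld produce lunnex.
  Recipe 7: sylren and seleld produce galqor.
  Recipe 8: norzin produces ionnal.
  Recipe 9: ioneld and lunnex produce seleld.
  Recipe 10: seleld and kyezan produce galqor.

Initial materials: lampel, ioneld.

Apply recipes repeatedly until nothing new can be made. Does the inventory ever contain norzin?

norzin would need mirumb, seleld, and galqor (Recipe 3), but mirumb is never obtained.

No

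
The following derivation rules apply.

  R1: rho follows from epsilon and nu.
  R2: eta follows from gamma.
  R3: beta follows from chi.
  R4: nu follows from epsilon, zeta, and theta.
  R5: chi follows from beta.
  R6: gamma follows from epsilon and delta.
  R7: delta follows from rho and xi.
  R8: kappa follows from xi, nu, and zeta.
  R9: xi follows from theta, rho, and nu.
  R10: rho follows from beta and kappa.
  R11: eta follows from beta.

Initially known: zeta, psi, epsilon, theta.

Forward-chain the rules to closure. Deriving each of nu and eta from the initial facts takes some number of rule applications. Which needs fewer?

nu

nu: From epsilon, zeta, and theta, R4 gives nu. [1 rule application]
eta: From epsilon, zeta, and theta, R4 gives nu. epsilon and nu hold, so rho follows (R1). From theta, rho, and nu, R9 gives xi. From rho and xi, R7 gives delta. From epsilon and delta, R6 gives gamma. gamma holds, so eta follows (R2). [6 rule applications]
nu needs fewer.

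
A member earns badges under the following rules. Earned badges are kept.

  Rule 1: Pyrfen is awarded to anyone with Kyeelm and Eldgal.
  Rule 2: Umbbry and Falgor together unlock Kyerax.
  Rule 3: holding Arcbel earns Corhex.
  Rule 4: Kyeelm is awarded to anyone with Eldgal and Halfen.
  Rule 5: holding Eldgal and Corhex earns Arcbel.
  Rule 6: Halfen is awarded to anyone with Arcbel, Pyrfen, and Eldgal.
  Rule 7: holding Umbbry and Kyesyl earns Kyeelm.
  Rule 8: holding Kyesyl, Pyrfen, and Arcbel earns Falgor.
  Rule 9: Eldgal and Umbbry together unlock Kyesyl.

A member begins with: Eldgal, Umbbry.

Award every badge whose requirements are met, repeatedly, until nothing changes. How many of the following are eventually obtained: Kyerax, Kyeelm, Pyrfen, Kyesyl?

3

With Eldgal and Umbbry, Kyesyl is earned (Rule 9).
With Umbbry and Kyesyl, Kyeelm is earned (Rule 7).
With Kyeelm and Eldgal, Pyrfen is earned (Rule 1).
Kyerax would need Umbbry and Falgor (Rule 2), but Falgor is never earned.
Kyeelm: reached.
Pyrfen: reached.
Kyesyl: reached.
Reached: Kyeelm, Pyrfen, and Kyesyl — 3 of the 4.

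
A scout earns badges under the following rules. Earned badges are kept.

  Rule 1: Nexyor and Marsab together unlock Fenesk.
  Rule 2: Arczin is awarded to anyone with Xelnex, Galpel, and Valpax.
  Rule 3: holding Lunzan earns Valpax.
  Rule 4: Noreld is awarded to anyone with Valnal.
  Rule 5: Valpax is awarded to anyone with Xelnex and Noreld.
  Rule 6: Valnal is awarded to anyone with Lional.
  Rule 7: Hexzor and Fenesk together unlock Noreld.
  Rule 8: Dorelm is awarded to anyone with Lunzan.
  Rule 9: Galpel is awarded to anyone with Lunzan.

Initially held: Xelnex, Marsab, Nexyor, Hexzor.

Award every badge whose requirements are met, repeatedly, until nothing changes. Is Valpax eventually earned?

With Nexyor and Marsab, Fenesk is earned (Rule 1).
With Hexzor and Fenesk, Noreld is earned (Rule 7).
With Xelnex and Noreld, Valpax is earned (Rule 5).

Yes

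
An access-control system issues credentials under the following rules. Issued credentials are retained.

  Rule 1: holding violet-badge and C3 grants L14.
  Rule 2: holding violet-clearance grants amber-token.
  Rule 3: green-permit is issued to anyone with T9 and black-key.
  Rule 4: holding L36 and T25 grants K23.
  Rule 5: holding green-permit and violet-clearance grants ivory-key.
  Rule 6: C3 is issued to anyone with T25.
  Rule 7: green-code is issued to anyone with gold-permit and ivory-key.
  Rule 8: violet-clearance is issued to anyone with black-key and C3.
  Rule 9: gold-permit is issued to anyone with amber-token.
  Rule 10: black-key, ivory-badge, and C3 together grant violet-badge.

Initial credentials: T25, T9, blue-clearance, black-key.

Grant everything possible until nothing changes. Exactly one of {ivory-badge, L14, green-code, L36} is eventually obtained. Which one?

green-code

Holding T9 and black-key grants green-permit (Rule 3).
Holding T25 grants C3 (Rule 6).
Holding black-key and C3 grants violet-clearance (Rule 8).
Holding green-permit and violet-clearance grants ivory-key (Rule 5).
Holding violet-clearance grants amber-token (Rule 2).
Holding amber-token grants gold-permit (Rule 9).
Holding gold-permit and ivory-key grants green-code (Rule 7).
No rule produces L36, and it is not given. L14 would need violet-badge and C3 (Rule 1), but violet-badge is never granted. No rule produces ivory-badge, and it is not given.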